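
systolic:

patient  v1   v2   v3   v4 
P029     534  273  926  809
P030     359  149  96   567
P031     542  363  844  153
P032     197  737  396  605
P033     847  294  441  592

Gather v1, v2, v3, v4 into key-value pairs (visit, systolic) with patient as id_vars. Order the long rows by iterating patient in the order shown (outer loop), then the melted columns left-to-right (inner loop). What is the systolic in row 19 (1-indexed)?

441

20 rows total (5 × 4). Row 19: index ⌊(19-1)/4⌋ = 4 into patient → P033; (19-1) mod 4 = 2 into the melted columns → v3.
So row 19 is (P033, v3, 441); systolic = 441.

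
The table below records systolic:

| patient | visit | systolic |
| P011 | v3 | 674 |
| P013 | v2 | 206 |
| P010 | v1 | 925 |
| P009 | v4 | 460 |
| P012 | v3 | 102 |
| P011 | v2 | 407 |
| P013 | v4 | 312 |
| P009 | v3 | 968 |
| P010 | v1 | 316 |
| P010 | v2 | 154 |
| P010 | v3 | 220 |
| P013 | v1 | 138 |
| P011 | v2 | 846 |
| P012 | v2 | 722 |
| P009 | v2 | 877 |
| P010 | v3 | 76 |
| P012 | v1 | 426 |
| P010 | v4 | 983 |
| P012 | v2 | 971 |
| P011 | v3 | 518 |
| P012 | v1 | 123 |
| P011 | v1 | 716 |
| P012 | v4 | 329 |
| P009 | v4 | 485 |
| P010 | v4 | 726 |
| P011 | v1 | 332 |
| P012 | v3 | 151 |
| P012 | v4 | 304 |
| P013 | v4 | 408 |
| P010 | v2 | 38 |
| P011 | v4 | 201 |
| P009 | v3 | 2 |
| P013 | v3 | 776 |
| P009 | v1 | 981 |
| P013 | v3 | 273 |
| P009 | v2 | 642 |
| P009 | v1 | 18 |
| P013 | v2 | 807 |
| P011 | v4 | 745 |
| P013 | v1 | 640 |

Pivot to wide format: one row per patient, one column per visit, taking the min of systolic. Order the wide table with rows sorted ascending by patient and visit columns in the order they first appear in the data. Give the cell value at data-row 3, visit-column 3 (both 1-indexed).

332

With rows sorted ascending by patient, row 3 is patient=P011. visit columns in first-appearance order: v3, v2, v1, v4; column 3 is v1.
Long rows with patient=P011, visit=v1: min(716, 332) = 332.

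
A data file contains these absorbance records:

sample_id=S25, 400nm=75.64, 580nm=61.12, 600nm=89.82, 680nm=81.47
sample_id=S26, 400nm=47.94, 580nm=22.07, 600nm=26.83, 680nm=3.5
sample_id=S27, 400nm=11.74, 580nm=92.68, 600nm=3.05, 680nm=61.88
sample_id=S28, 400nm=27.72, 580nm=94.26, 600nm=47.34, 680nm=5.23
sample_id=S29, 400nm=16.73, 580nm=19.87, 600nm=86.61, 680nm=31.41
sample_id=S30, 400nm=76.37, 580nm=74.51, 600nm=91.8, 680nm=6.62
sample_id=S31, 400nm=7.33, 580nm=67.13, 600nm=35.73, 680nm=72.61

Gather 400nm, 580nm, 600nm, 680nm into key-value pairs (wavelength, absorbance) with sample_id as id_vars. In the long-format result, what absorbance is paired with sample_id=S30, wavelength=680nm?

6.62

Unpivoting turns each (sample_id, wide-column) pair into one long row.
The wide cell at row S30, column 680nm holds 6.62, so the long row (S30, 680nm) has absorbance=6.62.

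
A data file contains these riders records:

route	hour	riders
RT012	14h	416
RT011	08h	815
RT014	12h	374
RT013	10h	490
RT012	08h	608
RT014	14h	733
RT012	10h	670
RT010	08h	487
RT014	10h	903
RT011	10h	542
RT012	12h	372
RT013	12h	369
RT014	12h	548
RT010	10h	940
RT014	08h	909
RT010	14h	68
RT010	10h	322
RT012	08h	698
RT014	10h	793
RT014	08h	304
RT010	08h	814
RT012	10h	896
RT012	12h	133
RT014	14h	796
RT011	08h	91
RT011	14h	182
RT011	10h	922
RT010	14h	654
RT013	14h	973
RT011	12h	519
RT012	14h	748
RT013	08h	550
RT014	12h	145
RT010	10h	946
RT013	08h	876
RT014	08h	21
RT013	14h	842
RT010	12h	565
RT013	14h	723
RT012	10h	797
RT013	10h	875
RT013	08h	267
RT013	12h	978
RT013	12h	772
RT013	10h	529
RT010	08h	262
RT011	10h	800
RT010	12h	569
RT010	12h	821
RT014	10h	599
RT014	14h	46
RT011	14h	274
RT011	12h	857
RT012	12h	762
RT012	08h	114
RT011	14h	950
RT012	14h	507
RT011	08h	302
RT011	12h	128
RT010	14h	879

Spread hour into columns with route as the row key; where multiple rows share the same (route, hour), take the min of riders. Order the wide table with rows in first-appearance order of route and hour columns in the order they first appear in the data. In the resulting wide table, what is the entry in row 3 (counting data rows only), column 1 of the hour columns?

With rows in first-appearance order of route, row 3 is route=RT014. hour columns in first-appearance order: 14h, 08h, 12h, 10h; column 1 is 14h.
Long rows with route=RT014, hour=14h: min(733, 796, 46) = 46.

46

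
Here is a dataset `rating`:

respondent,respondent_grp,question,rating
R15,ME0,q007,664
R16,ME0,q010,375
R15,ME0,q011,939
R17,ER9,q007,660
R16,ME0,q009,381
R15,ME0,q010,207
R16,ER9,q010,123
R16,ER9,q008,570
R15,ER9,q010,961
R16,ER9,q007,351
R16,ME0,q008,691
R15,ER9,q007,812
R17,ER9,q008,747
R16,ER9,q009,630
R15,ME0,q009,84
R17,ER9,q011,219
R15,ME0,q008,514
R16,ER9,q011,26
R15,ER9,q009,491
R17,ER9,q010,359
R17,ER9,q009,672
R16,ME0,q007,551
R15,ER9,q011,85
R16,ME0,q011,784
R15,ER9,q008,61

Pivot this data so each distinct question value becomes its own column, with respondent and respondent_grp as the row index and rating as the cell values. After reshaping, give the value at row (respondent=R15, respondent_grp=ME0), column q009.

84

Wide layout: rows indexed by respondent and respondent_grp, columns are the 5 distinct question values (q007, q010, q011, q009, q008).
Cell (respondent=R15, respondent_grp=ME0, question=q009) draws from the long row where respondent=R15, respondent_grp=ME0 and question=q009, which has rating=84.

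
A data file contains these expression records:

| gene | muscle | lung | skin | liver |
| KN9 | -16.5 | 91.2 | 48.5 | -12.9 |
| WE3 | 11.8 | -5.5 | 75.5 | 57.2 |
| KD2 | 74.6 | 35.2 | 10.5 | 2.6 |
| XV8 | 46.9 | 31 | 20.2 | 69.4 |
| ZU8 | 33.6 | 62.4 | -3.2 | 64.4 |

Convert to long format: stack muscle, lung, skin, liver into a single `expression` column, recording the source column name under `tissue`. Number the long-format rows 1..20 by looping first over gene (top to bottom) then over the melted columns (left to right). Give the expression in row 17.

20 rows total (5 × 4). Row 17: index ⌊(17-1)/4⌋ = 4 into gene → ZU8; (17-1) mod 4 = 0 into the melted columns → muscle.
So row 17 is (ZU8, muscle, 33.6); expression = 33.6.

33.6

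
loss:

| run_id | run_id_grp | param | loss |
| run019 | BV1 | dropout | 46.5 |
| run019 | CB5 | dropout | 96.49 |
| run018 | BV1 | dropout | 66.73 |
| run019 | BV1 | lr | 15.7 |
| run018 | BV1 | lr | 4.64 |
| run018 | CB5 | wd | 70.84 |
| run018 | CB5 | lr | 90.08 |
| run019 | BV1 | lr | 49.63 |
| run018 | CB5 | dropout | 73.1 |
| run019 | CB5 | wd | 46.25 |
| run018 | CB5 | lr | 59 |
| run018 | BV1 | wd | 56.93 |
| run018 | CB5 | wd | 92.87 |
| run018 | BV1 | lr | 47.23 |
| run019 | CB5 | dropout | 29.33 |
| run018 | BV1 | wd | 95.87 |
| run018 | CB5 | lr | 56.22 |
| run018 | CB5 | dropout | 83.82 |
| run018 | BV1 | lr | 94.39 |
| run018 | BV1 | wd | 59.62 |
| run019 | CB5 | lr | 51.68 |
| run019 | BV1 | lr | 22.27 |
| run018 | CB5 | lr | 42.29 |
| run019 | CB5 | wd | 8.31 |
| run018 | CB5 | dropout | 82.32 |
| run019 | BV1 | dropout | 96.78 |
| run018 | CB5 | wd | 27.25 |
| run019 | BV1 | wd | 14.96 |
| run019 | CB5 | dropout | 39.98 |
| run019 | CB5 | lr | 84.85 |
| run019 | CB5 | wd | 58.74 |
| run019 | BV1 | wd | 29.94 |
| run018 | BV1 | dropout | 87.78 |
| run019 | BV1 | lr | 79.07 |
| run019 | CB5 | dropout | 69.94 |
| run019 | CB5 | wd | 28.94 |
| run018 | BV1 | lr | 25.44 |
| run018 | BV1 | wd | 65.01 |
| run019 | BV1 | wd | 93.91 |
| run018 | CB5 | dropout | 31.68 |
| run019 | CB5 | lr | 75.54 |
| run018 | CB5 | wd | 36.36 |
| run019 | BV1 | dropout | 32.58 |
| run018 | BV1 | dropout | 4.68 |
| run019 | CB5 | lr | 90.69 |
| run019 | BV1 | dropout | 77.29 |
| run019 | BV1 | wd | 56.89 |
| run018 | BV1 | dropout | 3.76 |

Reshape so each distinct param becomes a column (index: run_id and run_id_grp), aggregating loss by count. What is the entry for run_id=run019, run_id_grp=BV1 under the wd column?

4

Rows with run_id=run019, run_id_grp=BV1 and param=wd: loss values are 14.96, 29.94, 93.91, 56.89.
4 rows match — count = 4.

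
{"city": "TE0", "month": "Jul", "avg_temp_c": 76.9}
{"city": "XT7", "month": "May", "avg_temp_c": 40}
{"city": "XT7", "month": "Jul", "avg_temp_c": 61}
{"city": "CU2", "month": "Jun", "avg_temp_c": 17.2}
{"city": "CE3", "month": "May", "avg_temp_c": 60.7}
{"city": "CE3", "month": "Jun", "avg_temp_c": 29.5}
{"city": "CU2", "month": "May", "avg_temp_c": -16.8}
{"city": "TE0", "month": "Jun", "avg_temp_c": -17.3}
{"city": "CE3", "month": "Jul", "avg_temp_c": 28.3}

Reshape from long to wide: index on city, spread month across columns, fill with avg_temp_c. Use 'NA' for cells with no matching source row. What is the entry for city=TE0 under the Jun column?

The long row with city=TE0, month=Jun has avg_temp_c=-17.3.

-17.3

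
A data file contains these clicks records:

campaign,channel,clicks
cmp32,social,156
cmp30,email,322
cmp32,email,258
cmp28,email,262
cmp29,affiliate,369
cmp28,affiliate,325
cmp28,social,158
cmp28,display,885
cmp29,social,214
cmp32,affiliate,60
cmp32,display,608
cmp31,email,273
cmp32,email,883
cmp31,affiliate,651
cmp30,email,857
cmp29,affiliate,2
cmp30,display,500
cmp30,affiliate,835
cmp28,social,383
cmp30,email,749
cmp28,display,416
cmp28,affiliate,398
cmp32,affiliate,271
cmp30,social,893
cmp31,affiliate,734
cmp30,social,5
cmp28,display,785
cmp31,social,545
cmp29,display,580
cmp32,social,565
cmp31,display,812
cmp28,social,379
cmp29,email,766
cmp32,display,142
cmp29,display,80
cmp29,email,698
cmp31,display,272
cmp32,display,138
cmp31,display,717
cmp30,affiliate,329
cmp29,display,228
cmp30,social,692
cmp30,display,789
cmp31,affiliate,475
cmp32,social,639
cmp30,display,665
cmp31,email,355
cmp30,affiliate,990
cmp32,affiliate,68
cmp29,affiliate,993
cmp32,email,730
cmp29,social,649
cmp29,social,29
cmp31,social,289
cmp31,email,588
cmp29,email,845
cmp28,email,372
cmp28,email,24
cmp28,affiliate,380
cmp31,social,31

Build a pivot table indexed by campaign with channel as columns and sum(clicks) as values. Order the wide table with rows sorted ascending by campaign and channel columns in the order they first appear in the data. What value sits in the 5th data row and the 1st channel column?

With rows sorted ascending by campaign, row 5 is campaign=cmp32. channel columns in first-appearance order: social, email, affiliate, display; column 1 is social.
Long rows with campaign=cmp32, channel=social: 156 + 565 + 639 = 1360.

1360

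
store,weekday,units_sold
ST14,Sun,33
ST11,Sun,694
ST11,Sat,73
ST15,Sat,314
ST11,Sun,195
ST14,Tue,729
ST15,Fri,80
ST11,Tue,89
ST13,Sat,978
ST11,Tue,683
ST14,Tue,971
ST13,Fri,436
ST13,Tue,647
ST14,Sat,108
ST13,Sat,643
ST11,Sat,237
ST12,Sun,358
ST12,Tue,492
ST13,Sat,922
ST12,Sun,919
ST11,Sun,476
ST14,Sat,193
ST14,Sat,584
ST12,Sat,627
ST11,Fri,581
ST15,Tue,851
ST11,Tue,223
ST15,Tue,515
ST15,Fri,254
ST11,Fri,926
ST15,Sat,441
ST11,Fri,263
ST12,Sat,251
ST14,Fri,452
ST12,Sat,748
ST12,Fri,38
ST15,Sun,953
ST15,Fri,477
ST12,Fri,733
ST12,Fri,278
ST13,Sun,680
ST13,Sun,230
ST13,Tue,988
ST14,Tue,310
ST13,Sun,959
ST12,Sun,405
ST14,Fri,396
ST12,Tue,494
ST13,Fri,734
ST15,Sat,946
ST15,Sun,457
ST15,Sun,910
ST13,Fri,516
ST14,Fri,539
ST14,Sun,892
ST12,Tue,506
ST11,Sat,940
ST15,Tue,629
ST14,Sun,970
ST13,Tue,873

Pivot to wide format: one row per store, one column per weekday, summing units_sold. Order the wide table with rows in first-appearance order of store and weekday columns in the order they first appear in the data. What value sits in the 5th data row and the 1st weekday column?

1682

With rows in first-appearance order of store, row 5 is store=ST12. weekday columns in first-appearance order: Sun, Sat, Tue, Fri; column 1 is Sun.
Long rows with store=ST12, weekday=Sun: 358 + 919 + 405 = 1682.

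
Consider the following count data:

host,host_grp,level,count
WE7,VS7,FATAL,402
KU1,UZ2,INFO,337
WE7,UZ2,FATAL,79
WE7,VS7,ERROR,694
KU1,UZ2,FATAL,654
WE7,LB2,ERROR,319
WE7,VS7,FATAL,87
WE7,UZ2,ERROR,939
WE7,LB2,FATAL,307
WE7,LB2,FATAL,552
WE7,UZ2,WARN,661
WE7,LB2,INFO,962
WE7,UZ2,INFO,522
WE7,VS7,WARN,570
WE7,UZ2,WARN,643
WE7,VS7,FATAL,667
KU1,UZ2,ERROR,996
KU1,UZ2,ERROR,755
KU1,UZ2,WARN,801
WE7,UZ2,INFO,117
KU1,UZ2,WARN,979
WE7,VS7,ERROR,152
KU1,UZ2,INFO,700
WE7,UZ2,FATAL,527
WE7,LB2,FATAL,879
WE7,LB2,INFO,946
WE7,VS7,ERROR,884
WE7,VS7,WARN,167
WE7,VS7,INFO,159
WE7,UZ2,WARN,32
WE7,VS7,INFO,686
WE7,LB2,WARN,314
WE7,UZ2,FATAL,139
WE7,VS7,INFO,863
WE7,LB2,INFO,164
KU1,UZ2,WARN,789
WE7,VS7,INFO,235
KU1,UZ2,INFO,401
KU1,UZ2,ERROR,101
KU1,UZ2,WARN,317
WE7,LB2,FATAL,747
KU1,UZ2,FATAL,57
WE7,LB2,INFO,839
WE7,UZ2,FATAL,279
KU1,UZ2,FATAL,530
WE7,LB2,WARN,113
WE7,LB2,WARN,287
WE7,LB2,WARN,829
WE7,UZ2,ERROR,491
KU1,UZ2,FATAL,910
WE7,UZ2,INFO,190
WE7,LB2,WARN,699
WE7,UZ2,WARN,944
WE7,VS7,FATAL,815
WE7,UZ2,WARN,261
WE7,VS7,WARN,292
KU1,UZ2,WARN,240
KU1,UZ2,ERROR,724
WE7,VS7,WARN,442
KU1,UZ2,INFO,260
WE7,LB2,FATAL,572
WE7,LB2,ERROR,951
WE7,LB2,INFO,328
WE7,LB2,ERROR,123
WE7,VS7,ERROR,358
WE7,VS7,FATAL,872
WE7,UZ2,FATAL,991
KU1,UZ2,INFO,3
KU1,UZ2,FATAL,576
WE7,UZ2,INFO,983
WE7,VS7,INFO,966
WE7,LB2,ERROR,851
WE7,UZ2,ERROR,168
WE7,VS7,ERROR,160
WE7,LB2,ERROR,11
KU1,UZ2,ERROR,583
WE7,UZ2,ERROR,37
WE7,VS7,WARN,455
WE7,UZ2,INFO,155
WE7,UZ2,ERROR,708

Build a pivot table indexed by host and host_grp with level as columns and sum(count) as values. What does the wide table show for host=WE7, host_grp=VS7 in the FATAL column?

2843

Rows with host=WE7, host_grp=VS7 and level=FATAL: count values are 402, 87, 667, 815, 872.
402 + 87 + 667 + 815 + 872 = 2843.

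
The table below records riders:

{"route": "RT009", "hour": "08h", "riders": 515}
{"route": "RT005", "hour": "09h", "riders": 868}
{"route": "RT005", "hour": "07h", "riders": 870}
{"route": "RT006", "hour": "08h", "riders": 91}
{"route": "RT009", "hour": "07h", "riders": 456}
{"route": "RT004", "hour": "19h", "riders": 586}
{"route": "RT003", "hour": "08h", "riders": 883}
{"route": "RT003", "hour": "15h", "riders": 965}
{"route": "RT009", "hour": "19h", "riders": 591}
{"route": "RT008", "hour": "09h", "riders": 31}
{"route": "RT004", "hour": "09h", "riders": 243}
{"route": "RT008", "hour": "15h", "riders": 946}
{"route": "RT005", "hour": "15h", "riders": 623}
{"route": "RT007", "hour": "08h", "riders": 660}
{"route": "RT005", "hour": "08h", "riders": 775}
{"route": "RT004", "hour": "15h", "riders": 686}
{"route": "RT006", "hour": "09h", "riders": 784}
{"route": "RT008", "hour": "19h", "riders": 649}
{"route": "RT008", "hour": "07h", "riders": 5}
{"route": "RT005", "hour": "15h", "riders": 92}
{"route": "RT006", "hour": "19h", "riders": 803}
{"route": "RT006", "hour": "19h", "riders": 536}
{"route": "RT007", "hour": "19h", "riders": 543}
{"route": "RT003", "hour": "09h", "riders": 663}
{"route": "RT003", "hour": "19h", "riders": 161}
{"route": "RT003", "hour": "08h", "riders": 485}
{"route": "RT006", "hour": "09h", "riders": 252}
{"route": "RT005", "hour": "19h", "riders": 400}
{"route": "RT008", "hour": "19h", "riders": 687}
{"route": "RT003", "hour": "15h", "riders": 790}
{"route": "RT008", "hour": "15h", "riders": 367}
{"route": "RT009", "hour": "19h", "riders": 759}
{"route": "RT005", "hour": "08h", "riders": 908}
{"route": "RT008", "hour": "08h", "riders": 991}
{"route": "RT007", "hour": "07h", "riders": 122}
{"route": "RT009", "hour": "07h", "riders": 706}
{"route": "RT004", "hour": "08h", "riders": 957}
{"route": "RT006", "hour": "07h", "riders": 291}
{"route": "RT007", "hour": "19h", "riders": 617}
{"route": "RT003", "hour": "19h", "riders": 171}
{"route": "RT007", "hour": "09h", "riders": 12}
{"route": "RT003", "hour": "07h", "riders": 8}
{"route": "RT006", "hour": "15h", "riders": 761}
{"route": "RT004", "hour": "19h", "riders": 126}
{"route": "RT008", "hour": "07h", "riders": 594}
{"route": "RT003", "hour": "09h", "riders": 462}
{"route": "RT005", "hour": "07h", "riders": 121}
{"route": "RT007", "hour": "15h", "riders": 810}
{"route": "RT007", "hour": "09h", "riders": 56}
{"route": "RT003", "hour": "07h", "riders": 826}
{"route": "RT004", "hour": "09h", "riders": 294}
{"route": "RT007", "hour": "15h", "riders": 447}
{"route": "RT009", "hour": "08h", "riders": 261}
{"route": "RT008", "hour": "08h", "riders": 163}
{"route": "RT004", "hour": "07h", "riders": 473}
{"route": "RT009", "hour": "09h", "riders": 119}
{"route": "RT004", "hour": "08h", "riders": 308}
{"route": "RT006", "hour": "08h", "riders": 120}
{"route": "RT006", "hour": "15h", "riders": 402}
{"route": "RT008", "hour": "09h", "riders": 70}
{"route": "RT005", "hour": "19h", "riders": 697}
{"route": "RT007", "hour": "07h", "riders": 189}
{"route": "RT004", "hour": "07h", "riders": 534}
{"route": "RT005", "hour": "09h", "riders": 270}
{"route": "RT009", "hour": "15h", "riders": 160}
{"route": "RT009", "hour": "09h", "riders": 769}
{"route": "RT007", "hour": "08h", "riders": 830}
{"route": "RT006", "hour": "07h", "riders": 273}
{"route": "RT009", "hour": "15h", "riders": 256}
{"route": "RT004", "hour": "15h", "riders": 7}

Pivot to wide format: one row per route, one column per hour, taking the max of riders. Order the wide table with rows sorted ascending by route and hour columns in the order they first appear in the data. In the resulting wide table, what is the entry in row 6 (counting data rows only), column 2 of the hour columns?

70

With rows sorted ascending by route, row 6 is route=RT008. hour columns in first-appearance order: 08h, 09h, 07h, 19h, 15h; column 2 is 09h.
Long rows with route=RT008, hour=09h: max(31, 70) = 70.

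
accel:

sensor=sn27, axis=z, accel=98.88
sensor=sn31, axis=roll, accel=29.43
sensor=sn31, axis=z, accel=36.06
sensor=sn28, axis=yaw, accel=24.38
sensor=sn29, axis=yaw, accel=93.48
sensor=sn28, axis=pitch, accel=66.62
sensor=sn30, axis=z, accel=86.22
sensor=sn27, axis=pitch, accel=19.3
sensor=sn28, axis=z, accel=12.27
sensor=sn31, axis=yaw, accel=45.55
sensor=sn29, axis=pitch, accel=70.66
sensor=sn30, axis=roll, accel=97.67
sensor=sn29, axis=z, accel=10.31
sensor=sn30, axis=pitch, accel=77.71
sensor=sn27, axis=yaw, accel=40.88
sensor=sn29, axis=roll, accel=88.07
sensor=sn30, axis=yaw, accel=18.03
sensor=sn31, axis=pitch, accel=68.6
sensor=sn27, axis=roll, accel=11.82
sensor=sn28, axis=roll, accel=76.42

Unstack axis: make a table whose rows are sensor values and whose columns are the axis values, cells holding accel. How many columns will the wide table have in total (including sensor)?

5

1 column for sensor plus 4 distinct axis values → 5 columns.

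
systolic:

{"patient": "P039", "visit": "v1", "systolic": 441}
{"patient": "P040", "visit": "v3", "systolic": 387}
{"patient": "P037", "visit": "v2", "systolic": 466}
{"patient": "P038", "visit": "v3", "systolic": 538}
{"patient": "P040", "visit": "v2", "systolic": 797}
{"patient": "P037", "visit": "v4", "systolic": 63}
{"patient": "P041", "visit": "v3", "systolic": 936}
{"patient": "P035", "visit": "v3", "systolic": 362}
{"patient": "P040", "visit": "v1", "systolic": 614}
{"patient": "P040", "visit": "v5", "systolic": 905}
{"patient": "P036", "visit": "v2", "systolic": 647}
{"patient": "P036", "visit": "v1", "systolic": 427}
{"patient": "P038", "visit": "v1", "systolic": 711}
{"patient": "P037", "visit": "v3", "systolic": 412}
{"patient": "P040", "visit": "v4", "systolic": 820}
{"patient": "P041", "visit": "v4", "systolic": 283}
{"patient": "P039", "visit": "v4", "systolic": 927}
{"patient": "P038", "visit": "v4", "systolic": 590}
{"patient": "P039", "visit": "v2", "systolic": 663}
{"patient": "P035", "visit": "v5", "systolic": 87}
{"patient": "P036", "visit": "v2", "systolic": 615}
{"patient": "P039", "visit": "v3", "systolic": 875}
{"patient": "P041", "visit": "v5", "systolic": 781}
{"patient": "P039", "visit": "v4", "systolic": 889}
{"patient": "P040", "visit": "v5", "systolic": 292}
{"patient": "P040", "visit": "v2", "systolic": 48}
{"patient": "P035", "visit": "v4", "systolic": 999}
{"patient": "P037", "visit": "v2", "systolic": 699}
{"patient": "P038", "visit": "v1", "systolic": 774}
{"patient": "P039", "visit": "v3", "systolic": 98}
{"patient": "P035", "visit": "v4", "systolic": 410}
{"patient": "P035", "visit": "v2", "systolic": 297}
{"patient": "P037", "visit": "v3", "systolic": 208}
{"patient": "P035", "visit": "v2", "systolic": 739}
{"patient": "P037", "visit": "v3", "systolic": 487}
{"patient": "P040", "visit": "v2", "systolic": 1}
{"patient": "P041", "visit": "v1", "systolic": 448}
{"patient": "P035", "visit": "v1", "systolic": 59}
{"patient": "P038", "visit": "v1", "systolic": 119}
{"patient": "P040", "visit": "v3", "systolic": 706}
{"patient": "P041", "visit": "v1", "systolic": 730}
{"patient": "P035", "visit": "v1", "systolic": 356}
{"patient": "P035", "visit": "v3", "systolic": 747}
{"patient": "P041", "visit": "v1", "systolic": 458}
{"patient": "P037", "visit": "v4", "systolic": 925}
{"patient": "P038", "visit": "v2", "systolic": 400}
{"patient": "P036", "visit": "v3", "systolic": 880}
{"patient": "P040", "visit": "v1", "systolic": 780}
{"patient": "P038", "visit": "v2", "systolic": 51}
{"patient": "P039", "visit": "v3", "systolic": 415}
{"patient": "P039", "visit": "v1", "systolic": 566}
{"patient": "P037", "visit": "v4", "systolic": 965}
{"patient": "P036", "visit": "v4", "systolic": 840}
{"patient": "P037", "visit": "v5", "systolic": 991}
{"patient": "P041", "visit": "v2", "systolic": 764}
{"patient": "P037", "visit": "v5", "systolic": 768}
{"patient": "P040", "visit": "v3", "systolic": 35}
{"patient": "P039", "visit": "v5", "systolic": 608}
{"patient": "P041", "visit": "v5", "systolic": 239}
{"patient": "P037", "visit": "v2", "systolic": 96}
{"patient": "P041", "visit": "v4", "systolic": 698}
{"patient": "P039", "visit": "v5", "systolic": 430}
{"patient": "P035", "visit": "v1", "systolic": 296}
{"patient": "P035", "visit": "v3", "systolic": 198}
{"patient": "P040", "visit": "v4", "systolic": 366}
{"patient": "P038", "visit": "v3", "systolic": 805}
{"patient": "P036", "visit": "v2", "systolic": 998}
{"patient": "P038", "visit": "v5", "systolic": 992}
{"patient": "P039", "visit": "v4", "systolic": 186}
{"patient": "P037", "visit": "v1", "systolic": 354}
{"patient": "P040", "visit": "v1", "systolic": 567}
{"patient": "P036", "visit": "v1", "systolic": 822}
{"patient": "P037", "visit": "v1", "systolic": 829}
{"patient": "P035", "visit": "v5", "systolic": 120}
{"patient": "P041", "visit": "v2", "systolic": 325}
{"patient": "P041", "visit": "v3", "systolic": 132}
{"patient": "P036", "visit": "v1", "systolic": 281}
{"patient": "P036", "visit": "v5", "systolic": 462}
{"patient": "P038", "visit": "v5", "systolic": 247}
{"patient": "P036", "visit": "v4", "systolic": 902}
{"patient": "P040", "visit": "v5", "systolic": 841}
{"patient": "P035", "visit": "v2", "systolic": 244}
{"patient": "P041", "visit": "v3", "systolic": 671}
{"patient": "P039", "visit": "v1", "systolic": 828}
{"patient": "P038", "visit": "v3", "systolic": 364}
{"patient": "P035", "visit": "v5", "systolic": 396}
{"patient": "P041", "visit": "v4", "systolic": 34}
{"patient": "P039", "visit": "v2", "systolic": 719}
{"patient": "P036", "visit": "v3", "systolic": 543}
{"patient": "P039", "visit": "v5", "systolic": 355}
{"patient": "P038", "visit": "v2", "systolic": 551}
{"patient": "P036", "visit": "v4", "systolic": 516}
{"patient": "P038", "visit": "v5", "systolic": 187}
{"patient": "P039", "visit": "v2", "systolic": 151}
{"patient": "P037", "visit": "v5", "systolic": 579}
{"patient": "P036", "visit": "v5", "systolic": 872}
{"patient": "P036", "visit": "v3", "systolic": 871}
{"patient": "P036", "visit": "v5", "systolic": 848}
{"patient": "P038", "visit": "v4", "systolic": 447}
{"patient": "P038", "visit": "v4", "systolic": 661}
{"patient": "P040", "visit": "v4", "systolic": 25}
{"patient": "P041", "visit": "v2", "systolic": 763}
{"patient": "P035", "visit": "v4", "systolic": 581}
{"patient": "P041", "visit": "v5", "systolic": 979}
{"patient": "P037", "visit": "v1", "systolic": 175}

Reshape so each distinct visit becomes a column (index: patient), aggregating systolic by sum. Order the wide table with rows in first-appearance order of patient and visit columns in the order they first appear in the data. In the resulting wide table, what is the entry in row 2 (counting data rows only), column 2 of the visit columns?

1128

With rows in first-appearance order of patient, row 2 is patient=P040. visit columns in first-appearance order: v1, v3, v2, v4, v5; column 2 is v3.
Long rows with patient=P040, visit=v3: 387 + 706 + 35 = 1128.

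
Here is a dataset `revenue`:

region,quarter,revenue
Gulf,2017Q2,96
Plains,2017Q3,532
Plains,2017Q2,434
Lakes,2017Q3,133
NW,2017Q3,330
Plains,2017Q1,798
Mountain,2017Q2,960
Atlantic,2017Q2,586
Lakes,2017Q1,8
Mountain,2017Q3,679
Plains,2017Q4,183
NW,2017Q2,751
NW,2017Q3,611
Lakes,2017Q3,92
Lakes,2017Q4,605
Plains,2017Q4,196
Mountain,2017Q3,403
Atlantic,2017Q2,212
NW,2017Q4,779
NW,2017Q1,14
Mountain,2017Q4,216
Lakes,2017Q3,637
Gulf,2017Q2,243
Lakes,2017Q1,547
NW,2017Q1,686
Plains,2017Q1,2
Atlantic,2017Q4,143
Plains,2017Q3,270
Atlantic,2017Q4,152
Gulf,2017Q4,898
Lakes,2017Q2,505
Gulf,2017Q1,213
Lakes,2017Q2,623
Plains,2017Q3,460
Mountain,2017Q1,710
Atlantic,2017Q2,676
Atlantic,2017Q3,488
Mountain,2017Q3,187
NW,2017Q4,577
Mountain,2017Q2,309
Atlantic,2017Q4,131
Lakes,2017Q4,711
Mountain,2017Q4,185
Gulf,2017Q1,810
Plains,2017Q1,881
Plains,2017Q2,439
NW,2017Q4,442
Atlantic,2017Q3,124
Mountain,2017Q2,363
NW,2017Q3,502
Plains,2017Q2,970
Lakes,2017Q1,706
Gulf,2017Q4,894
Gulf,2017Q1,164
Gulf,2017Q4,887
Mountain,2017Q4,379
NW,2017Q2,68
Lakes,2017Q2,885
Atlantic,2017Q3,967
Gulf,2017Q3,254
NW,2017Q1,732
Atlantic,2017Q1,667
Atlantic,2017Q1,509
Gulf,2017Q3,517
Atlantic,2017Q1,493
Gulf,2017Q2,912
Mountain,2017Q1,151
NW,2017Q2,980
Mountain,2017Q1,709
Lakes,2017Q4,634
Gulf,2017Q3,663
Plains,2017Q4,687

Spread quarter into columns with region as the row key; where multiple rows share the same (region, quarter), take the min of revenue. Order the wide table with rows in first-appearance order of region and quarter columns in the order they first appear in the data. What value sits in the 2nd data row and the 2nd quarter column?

With rows in first-appearance order of region, row 2 is region=Plains. quarter columns in first-appearance order: 2017Q2, 2017Q3, 2017Q1, 2017Q4; column 2 is 2017Q3.
Long rows with region=Plains, quarter=2017Q3: min(532, 270, 460) = 270.

270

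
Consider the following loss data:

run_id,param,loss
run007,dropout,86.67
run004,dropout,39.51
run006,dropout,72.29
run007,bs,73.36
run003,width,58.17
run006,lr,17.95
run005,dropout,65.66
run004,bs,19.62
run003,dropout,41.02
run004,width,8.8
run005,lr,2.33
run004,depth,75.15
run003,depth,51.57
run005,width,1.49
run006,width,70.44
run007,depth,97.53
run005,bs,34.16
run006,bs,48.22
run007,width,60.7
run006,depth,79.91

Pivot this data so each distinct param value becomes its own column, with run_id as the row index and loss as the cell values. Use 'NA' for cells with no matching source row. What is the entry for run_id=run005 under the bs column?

34.16

The long row with run_id=run005, param=bs has loss=34.16.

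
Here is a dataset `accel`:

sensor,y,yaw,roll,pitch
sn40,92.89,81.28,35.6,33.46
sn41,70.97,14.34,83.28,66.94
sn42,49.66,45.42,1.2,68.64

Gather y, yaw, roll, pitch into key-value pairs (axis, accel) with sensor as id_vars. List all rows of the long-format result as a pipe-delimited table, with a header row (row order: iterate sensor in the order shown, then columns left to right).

Each (sensor, column) pair becomes one row: 3 × 4 = 12 rows.
For example, (sn40, y) → accel=92.89.

| sensor | axis | accel |
| sn40 | y | 92.89 |
| sn40 | yaw | 81.28 |
| sn40 | roll | 35.6 |
| sn40 | pitch | 33.46 |
| sn41 | y | 70.97 |
| sn41 | yaw | 14.34 |
| sn41 | roll | 83.28 |
| sn41 | pitch | 66.94 |
| sn42 | y | 49.66 |
| sn42 | yaw | 45.42 |
| sn42 | roll | 1.2 |
| sn42 | pitch | 68.64 |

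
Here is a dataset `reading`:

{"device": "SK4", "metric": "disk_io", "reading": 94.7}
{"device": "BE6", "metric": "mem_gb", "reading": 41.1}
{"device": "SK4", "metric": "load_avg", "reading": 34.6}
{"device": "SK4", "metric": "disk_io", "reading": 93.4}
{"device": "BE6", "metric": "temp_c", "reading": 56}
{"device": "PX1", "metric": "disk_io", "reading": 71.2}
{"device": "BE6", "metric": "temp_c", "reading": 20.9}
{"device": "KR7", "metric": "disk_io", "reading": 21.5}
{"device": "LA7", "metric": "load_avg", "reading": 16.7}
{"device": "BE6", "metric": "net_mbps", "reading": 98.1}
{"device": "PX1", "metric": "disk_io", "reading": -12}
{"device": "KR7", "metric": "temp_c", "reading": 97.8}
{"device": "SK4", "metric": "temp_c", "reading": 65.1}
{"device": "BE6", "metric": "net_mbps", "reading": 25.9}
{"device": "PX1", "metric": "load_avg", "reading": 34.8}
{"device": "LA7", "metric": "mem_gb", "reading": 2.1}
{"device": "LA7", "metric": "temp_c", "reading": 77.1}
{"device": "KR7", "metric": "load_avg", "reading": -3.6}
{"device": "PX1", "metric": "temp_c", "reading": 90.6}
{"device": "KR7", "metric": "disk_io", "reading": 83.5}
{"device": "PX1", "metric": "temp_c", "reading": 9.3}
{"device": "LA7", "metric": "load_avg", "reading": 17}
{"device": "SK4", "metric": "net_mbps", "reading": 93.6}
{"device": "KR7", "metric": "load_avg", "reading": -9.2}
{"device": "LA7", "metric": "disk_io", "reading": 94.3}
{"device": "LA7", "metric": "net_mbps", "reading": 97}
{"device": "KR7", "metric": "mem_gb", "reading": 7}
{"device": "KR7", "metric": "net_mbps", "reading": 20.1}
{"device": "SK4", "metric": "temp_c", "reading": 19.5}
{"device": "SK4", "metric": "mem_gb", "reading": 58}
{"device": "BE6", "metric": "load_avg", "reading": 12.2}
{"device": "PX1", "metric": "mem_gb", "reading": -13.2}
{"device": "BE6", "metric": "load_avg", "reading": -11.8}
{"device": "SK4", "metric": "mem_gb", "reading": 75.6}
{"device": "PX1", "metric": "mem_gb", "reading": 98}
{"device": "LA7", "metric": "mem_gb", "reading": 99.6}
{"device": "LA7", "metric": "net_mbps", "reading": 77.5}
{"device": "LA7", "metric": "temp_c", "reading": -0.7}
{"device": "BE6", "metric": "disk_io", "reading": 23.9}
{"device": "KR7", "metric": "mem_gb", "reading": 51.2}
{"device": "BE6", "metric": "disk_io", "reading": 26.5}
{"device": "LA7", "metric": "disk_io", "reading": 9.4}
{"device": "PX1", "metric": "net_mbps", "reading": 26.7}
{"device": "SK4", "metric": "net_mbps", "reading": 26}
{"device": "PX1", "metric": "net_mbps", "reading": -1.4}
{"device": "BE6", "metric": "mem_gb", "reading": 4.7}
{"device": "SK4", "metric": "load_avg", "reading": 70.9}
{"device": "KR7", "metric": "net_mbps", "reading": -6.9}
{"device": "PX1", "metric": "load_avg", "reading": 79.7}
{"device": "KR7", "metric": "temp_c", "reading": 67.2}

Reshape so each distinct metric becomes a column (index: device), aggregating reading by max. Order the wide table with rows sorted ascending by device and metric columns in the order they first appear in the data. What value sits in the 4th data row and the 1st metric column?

With rows sorted ascending by device, row 4 is device=PX1. metric columns in first-appearance order: disk_io, mem_gb, load_avg, temp_c, net_mbps; column 1 is disk_io.
Long rows with device=PX1, metric=disk_io: max(71.2, -12) = 71.2.

71.2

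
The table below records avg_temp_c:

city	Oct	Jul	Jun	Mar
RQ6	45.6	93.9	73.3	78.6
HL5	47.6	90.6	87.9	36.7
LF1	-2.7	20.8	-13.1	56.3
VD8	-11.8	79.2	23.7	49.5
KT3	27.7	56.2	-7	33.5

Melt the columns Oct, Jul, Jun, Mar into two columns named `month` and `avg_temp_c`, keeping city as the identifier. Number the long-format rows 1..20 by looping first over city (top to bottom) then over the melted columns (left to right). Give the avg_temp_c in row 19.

-7

20 rows total (5 × 4). Row 19: index ⌊(19-1)/4⌋ = 4 into city → KT3; (19-1) mod 4 = 2 into the melted columns → Jun.
So row 19 is (KT3, Jun, -7); avg_temp_c = -7.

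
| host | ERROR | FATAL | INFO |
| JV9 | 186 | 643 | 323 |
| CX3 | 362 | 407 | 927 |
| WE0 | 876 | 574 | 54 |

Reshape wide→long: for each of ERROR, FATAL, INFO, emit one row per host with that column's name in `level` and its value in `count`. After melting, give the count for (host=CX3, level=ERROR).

362

Unpivoting turns each (host, wide-column) pair into one long row.
The wide cell at row CX3, column ERROR holds 362, so the long row (CX3, ERROR) has count=362.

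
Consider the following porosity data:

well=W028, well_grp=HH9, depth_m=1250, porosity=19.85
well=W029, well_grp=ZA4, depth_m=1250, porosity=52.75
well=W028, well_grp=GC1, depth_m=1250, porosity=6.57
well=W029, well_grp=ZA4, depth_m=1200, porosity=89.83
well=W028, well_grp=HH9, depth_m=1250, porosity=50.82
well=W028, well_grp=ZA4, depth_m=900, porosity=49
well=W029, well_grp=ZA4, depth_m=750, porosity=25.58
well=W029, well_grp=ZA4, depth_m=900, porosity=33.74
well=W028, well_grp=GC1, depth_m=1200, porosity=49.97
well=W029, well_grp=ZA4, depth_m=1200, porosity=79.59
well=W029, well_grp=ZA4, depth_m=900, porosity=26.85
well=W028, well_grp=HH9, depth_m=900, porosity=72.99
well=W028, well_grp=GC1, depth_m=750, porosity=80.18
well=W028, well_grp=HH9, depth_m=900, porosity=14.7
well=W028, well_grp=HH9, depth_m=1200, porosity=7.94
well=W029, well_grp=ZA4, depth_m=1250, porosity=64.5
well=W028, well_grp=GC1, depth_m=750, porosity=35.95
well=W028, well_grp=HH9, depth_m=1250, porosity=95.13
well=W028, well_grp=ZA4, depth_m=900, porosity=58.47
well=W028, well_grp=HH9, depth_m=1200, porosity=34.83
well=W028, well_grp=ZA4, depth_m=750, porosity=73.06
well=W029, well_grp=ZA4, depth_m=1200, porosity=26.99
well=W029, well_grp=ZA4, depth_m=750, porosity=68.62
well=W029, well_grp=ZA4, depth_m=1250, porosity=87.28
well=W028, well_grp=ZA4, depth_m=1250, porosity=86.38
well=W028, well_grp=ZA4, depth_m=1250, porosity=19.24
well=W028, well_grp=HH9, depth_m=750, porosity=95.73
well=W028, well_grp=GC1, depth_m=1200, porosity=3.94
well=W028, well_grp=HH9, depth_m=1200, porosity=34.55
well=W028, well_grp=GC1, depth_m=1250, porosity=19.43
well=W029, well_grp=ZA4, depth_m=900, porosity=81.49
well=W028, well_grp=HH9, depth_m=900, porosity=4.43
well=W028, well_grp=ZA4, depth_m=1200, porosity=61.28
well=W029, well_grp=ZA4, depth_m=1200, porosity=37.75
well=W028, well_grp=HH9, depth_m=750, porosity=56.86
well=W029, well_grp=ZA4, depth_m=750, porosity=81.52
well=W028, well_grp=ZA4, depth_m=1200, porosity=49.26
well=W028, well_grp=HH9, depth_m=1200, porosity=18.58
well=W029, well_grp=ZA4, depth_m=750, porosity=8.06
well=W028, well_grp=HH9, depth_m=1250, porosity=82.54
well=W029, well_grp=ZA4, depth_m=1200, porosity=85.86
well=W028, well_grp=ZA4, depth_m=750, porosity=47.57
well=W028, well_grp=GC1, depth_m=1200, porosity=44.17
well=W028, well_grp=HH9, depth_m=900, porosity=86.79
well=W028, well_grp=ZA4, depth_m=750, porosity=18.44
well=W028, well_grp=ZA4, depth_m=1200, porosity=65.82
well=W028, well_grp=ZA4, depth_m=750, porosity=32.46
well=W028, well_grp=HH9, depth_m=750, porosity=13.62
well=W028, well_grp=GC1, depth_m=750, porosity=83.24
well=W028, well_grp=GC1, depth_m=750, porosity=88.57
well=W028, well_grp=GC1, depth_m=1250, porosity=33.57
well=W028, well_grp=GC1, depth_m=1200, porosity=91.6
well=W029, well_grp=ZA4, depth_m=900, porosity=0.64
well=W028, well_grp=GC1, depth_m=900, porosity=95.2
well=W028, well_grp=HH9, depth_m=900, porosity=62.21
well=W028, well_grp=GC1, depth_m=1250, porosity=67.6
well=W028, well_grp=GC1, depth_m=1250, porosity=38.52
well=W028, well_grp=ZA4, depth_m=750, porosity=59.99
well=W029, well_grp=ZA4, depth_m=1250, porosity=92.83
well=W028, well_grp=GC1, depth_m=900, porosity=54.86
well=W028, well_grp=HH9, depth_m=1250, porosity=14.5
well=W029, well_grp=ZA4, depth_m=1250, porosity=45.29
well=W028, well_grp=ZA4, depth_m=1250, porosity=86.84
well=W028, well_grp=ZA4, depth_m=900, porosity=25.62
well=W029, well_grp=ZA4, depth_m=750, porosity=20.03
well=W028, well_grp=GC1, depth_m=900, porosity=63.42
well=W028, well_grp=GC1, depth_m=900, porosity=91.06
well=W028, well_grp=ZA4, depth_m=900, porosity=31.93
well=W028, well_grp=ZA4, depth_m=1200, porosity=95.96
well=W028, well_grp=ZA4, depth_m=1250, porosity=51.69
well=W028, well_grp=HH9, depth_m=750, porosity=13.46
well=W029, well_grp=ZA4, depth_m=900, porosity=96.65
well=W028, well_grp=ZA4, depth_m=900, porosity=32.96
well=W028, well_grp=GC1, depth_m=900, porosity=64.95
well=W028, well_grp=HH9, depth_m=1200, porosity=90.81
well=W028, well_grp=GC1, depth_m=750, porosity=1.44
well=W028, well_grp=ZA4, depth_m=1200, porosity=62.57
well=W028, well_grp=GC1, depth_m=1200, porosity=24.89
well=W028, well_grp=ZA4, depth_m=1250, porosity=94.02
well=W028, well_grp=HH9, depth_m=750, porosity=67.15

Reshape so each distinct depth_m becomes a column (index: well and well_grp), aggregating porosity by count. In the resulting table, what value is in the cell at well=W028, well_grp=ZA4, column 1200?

5

Rows with well=W028, well_grp=ZA4 and depth_m=1200: porosity values are 61.28, 49.26, 65.82, 95.96, 62.57.
5 rows match — count = 5.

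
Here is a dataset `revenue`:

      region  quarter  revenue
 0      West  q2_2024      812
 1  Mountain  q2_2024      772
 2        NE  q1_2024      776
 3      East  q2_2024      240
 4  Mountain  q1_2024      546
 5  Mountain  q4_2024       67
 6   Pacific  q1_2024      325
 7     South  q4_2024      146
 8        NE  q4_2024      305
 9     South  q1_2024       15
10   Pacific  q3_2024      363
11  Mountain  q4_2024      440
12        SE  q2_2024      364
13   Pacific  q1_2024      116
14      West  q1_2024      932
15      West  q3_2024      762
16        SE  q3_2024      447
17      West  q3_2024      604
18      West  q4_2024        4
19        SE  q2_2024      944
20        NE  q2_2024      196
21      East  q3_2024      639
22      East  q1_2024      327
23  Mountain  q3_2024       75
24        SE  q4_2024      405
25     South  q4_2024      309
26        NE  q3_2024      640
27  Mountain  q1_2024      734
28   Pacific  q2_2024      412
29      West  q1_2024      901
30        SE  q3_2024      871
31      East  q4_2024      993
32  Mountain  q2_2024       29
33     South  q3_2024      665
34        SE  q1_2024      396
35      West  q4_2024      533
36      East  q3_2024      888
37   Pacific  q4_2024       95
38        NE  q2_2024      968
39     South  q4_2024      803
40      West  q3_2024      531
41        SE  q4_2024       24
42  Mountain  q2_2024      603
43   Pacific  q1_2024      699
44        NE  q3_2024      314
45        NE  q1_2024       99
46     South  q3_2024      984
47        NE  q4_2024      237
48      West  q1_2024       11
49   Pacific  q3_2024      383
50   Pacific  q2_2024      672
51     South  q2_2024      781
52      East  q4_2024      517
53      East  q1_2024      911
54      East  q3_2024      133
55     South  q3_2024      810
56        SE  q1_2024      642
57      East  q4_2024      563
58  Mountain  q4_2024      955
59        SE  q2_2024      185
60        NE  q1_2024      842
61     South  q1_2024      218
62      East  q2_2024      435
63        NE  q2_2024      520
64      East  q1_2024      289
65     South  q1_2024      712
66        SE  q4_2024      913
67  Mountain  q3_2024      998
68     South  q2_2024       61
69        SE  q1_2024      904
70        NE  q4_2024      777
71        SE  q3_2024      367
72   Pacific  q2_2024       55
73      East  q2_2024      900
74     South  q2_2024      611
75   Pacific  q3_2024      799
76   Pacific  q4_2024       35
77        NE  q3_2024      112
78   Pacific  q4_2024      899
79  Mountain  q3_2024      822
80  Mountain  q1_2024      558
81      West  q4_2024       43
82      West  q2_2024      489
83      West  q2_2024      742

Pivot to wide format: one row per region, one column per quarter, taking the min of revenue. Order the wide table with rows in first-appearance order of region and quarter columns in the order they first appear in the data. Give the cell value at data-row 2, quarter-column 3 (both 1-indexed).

With rows in first-appearance order of region, row 2 is region=Mountain. quarter columns in first-appearance order: q2_2024, q1_2024, q4_2024, q3_2024; column 3 is q4_2024.
Long rows with region=Mountain, quarter=q4_2024: min(67, 440, 955) = 67.

67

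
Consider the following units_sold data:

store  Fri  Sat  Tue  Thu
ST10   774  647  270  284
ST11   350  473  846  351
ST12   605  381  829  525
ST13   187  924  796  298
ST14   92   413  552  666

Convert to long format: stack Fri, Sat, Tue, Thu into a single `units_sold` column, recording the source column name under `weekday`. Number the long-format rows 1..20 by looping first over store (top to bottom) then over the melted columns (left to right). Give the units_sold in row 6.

473

20 rows total (5 × 4). Row 6: index ⌊(6-1)/4⌋ = 1 into store → ST11; (6-1) mod 4 = 1 into the melted columns → Sat.
So row 6 is (ST11, Sat, 473); units_sold = 473.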